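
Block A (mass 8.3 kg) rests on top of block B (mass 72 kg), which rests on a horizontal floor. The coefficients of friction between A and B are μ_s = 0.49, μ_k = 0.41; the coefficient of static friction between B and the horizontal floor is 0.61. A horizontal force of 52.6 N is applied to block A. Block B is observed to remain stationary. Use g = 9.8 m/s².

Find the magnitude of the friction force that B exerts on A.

Between the blocks, N₁ = m_A g = 81.34 N.
So the A–B interface can sustain at most μ_s N₁ = 39.86 N of static friction.
P = 52.6 N exceeds that limit, so A slips over B and the interface friction becomes kinetic: f₁ = μ_k N₁ = 0.41×81.34 = 33.3 N.
By Newton's third law B feels 33.3 N forward from A. With B stationary, the floor's static friction on B balances it: f₂ = 33.3 N (well within μ_s(m_A+m_B)g = 480 N).

f ≈ 33.3 N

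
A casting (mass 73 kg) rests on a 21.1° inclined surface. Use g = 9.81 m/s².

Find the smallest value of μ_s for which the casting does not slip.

At the slip threshold m g sin θ = μ_s m g cos θ, so μ_s,min = tan θ.
μ_s,min = tan 21.1° = 0.386.

μ_s,min ≈ 0.386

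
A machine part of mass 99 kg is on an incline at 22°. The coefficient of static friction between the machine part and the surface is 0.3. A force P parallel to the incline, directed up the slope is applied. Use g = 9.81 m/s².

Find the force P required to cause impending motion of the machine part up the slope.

P ≈ 634 N

At impending motion up the slope, friction acts down-slope at its limit: f = μ_s N.
P is parallel to the surface, so N = m g cos θ = 900 N.
Along the incline: P = m g sin θ + μ_s N = 364 + 0.3×900 = 634 N.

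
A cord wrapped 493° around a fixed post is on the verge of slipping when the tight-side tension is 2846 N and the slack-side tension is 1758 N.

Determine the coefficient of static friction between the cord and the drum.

μ ≈ 0.056

T₂/T₁ = e^{μβ} → μ = ln(T₂/T₁)/β.
β = 493° = 8.604 rad.
μ = ln(2846/1758)/8.604 = ln(1.619)/8.604 = 0.056.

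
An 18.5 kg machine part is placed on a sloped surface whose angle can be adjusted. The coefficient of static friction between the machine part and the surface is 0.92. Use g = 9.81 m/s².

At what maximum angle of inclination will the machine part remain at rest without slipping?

θ_max ≈ 42.6°

At the slip threshold, m g sin θ = μ_s · m g cos θ, so tan θ = μ_s.
θ_max = arctan(0.92) = 42.6°.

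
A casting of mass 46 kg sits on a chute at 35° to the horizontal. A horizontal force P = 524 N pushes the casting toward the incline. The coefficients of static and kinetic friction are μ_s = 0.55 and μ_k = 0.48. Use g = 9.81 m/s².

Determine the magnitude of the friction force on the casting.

The horizontal push has a component P sin θ into the surface, so N = m g cos θ + P sin θ = 369.7 + 300.6 = 670.2 N.
Parallel to the incline: P cos θ − m g sin θ = 429.2 − 258.8 = 170.4 N; the friction needed to balance this is 170.4 N acting down the slope.
The limit of static friction is μ_s N = 368.6 N.
Since 170.4 N is within the 368.6 N limit, the casting stays put and friction is exactly 170 N.

f ≈ 170 N (down the incline)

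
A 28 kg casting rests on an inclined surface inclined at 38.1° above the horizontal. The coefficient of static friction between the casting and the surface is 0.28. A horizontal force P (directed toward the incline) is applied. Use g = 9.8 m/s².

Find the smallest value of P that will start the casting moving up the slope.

At impending motion up the slope, friction acts down-slope at its limit: f = μ_s N.
Perpendicular to the incline: N = m g cos θ + P sin θ.
Along the incline: P cos θ = m g sin θ + μ_s N = m g sin θ + μ_s (m g cos θ + P sin θ).
Solving, P (cos θ − μ_s sin θ) = m g (sin θ + μ_s cos θ), so P = 28×9.8×(sin 38.1° + 0.28 cos 38.1°)/(cos 38.1° − 0.28 sin 38.1°) = 274×0.8374/0.6142 = 374 N.

P ≈ 374 N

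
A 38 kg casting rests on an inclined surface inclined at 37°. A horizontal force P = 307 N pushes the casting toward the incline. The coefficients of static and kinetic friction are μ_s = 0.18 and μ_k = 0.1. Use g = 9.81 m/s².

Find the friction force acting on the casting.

Resolve perpendicular to the incline: N = m g cos θ + P sin θ = 38×9.81×cos 37° + 307×sin 37° = 482.5 N.
Parallel to the incline: P cos θ − m g sin θ = 245.2 − 224.3 = 20.84 N; the friction needed to balance this is 20.84 N acting down the slope.
Maximum static friction: μ_s N = 0.18 × 482.5 = 86.85 N.
|f_req| = 20.84 ≤ 86.85 N → the casting is in equilibrium; friction equals the required value.

f ≈ 20.8 N (down the incline)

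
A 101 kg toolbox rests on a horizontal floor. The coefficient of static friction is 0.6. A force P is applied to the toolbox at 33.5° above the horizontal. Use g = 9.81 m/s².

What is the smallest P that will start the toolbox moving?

P ≈ 510 N

N = m g − P sin α (the pull lifts the toolbox).
At impending slip, P cos α = μ_s N = μ_s (m g − P sin α).
Solving: P (cos α + μ_s sin α) = μ_s m g → P = 0.6×991/(cos 33.5° + 0.6 sin 33.5°) = 594/1.165 = 510 N.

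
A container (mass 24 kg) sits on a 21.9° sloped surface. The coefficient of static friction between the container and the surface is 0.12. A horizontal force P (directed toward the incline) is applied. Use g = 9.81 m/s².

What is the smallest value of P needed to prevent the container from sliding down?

The container tends to slide down (tan θ > μ_s), so at the point of impending slip friction acts up-slope at its limit: f = μ_s N.
Perpendicular to the incline: N = m g cos θ + P sin θ.
Along the incline: P cos θ + μ_s N = m g sin θ, i.e. P cos θ + μ_s (m g cos θ + P sin θ) = m g sin θ.
Solving, P (cos θ + μ_s sin θ) = m g (sin θ − μ_s cos θ), so P = 235×0.2616/0.9726 = 63.3 N.

P_min ≈ 63.3 N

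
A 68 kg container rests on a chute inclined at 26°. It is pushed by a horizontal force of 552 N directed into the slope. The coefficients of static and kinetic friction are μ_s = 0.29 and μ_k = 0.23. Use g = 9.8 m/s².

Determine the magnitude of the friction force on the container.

f ≈ 204 N (down the incline)

Resolve perpendicular to the incline: N = m g cos θ + P sin θ = 68×9.8×cos 26° + 552×sin 26° = 840.9 N.
Along the incline, the net driving force (taking up-slope positive) is P cos θ − m g sin θ = 496.1 − 292.1 = 204 N, so equilibrium requires friction f = -204 N (down-slope).
The limit of static friction is μ_s N = 243.9 N.
|f_req| = 204 ≤ 243.9 N → the container is in equilibrium; friction equals the required value.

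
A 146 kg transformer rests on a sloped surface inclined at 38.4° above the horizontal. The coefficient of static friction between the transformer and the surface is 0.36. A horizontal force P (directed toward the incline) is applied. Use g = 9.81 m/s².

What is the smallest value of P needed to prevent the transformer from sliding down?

The transformer tends to slide down (tan θ > μ_s), so at the point of impending slip friction acts up-slope at its limit: f = μ_s N.
Perpendicular to the incline: N = m g cos θ + P sin θ.
Along the incline: P cos θ + μ_s N = m g sin θ, i.e. P cos θ + μ_s (m g cos θ + P sin θ) = m g sin θ.
Solving, P (cos θ + μ_s sin θ) = m g (sin θ − μ_s cos θ), so P = 1430×0.339/1.007 = 482 N.

P_min ≈ 482 N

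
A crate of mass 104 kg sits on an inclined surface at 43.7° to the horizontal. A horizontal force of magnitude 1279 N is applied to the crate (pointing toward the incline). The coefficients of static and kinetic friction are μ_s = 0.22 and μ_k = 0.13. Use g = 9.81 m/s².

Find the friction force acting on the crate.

The horizontal push has a component P sin θ into the surface, so N = m g cos θ + P sin θ = 737.6 + 883.6 = 1621 N.
Along the incline, the net driving force (taking up-slope positive) is P cos θ − m g sin θ = 924.7 − 704.9 = 219.8 N, so equilibrium requires friction f = -219.8 N (down-slope).
Maximum static friction: μ_s N = 0.22 × 1621 = 356.7 N.
Since 219.8 N is within the 356.7 N limit, the crate stays put and friction is exactly 220 N.

f ≈ 220 N (down the incline)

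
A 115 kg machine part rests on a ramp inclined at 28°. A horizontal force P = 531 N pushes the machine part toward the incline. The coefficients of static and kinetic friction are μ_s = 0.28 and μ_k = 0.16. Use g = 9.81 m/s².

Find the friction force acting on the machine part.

The horizontal push has a component P sin θ into the surface, so N = m g cos θ + P sin θ = 996.1 + 249.3 = 1245 N.
Parallel to the incline: P cos θ − m g sin θ = 468.8 − 529.6 = -60.79 N; the friction needed to balance this is 60.79 N acting up the slope.
Maximum static friction: μ_s N = 0.28 × 1245 = 348.7 N.
Since 60.79 N is within the 348.7 N limit, the machine part stays put and friction is exactly 60.8 N.

f ≈ 60.8 N (up the incline)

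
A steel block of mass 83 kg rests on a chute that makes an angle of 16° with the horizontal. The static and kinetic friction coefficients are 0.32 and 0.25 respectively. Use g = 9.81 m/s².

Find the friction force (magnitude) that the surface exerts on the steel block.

f ≈ 224 N (up the incline)

Perpendicular to the surface, N = m g cos θ = 83·9.81·cos 16° = 782.7 N.
For equilibrium along the incline, friction must balance the weight component: f = m g sin θ = 224.4 N up the slope.
Static friction can supply at most μ_s N = 250.5 N.
Since |224.4| ≤ 250.5 N, static friction is sufficient; f equals the required value, not μ_s N.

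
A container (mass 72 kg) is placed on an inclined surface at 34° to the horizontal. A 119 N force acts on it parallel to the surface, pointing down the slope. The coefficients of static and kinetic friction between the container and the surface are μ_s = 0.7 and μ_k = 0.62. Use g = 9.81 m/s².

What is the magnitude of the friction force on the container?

The normal reaction is N = m g cos θ = 585.6 N.
The friction needed for equilibrium is m g sin θ + P = 395 + 119 = 514 N, measured positive up-slope.
Maximum static friction available: μ_s N = 0.7 × 585.6 = 409.9 N.
|514| exceeds 409.9 N, so the container slips down-slope; friction is kinetic, f = μ_k N = 0.62×585.6 = 363 N.

f ≈ 363 N (up the incline)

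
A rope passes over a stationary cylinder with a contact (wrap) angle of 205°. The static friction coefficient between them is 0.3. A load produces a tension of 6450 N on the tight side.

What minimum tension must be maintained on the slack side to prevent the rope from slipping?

Capstan equation at impending slip: T_tight/T_slack = e^{μβ}.
β = 205° = 3.578 rad; e^{μβ} = e^{0.3×3.578} = 2.925.
T_slack = T_tight / e^{μβ} = 6450 / 2.925 = 2200 N.

T_min ≈ 2200 N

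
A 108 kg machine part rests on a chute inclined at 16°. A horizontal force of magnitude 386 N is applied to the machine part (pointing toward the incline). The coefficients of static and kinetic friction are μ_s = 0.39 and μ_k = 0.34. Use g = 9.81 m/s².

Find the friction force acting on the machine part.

f ≈ 79 N (down the incline)

Resolve perpendicular to the incline: N = m g cos θ + P sin θ = 108×9.81×cos 16° + 386×sin 16° = 1125 N.
Along the incline, the net driving force (taking up-slope positive) is P cos θ − m g sin θ = 371 − 292 = 79.01 N, so equilibrium requires friction f = -79.01 N (down-slope).
The limit of static friction is μ_s N = 438.7 N.
Since 79.01 N is within the 438.7 N limit, the machine part stays put and friction is exactly 79 N.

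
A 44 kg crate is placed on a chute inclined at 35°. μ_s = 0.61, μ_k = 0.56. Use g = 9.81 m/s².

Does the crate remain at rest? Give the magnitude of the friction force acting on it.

N = m g cos θ = 354 N.
Down-slope weight component: m g sin θ = 248 N.
μ_s N = 216 N.
248 > 216 N, so it slides; kinetic friction f = μ_k N = 0.56×354 = 198 N.

f ≈ 198 N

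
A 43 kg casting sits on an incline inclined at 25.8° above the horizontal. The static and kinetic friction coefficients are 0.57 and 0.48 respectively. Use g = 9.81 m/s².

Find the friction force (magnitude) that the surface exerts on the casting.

Perpendicular to the surface, N = m g cos θ = 43·9.81·cos 25.8° = 379.8 N.
Along the slope the weight component is m g sin θ = 183.6 N; friction must supply exactly this, acting up-slope.
The static-friction ceiling is μ_s N = 0.57 × 379.8 = 216.5 N.
Since |183.6| ≤ 216.5 N, static friction is sufficient; f equals the required value, not μ_s N.

f ≈ 184 N (up the incline)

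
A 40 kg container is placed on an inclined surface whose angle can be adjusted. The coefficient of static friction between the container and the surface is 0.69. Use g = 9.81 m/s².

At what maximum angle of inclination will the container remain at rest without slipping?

At the slip threshold, m g sin θ = μ_s · m g cos θ, so tan θ = μ_s.
θ_max = arctan(0.69) = 34.6°.

θ_max ≈ 34.6°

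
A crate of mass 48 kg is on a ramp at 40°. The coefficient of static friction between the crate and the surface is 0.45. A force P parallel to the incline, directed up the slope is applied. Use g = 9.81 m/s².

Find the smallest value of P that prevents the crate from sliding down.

P_min ≈ 140 N

The crate tends to slide down (tan θ > μ_s), so at the point of impending slip friction acts up-slope at its limit: f = μ_s N.
P is parallel to the surface, so N = m g cos θ = 361 N.
Along the incline: P + μ_s N = m g sin θ, so P = 303 − 0.45×361 = 140 N.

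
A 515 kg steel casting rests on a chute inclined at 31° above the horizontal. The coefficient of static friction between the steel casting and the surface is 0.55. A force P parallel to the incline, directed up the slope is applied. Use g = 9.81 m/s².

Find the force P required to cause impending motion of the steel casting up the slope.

At impending motion up the slope, friction acts down-slope at its limit: f = μ_s N.
P is parallel to the surface, so N = m g cos θ = 4330 N.
Along the incline: P = m g sin θ + μ_s N = 2600 + 0.55×4330 = 4980 N.

P ≈ 4980 N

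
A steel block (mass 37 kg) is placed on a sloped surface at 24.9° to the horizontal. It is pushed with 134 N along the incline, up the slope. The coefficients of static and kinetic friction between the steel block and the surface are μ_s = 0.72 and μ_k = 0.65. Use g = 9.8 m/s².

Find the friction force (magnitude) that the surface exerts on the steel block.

f ≈ 18.7 N (up the incline)

The normal reaction is N = m g cos θ = 328.9 N.
Parallel to the incline, ΣF = 0 gives f = m g sin θ − P = 152.7 − 134 = 18.67 N (up-slope positive).
The static-friction ceiling is μ_s N = 0.72 × 328.9 = 236.8 N.
Since |18.67| ≤ 236.8 N, the steel block remains in static equilibrium and friction takes exactly the required value.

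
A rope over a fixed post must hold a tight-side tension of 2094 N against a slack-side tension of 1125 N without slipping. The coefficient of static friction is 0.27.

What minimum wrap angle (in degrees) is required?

T₂/T₁ = e^{μβ} → β = ln(T₂/T₁)/μ.
β = ln(2094/1125)/0.27 = 0.6213/0.27 = 2.301 rad.
In degrees: β = 2.301 × 180/π = 132°.

β_min ≈ 132°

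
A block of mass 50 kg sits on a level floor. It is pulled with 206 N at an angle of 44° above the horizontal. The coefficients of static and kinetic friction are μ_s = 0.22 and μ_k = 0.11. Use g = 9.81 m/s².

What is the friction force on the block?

N = m g − P sin α = 490.5 − 206×sin 44° = 347.4 N.
The horizontal driving force is P cos α = 148.2 N, so equilibrium needs friction f = 148.2 N.
The static-friction limit is μ_s N = 76.43 N.
The required friction exceeds μ_s N, so the block moves and f = μ_k N = 38.2 N.

f ≈ 38.2 N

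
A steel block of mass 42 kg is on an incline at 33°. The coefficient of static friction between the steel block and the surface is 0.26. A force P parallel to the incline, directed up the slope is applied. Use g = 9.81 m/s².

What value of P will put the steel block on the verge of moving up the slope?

P ≈ 314 N

At impending motion up the slope, friction acts down-slope at its limit: f = μ_s N.
P is parallel to the surface, so N = m g cos θ = 346 N.
Along the incline: P = m g sin θ + μ_s N = 224 + 0.26×346 = 314 N.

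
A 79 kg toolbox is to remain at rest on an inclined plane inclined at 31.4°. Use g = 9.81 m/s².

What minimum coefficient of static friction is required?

μ_s,min ≈ 0.61

At the slip threshold m g sin θ = μ_s m g cos θ, so μ_s,min = tan θ.
μ_s,min = tan 31.4° = 0.61.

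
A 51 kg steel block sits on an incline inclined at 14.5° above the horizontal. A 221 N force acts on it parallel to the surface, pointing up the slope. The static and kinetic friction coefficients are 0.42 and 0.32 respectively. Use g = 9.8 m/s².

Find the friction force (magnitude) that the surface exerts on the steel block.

f ≈ 95.9 N (down the incline)

The normal reaction is N = m g cos θ = 483.9 N.
For equilibrium along the incline the friction force must supply f = m g sin θ − P = 125.1 − 221 = -95.86 N (positive meaning up-slope).
The static-friction ceiling is μ_s N = 0.42 × 483.9 = 203.2 N.
Since |-95.86| ≤ 203.2 N, no slip — friction simply equals what equilibrium demands.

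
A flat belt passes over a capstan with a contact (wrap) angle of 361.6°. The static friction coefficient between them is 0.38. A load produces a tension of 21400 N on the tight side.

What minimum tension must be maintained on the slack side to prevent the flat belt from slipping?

T_min ≈ 1940 N

Capstan equation at impending slip: T_tight/T_slack = e^{μβ}.
β = 361.6° = 6.311 rad; e^{μβ} = e^{0.38×6.311} = 11.
T_slack = T_tight / e^{μβ} = 21400 / 11 = 1940 N.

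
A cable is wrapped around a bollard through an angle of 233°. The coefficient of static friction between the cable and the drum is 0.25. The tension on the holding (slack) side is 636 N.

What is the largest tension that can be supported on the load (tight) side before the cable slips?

At impending slip the capstan equation gives T₂/T₁ = e^{μβ} with β in radians.
β = 233° × π/180 = 4.067 rad.
e^{μβ} = e^{0.25×4.067} = 2.764.
T₂ = T₁ · e^{μβ} = 636 × 2.764 = 1760 N.

T_max ≈ 1760 N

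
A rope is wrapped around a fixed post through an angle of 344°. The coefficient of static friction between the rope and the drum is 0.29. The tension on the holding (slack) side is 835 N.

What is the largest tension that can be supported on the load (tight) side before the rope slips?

At impending slip the capstan equation gives T₂/T₁ = e^{μβ} with β in radians.
β = 344° × π/180 = 6.004 rad.
e^{μβ} = e^{0.29×6.004} = 5.704.
T₂ = T₁ · e^{μβ} = 835 × 5.704 = 4760 N.

T_max ≈ 4760 N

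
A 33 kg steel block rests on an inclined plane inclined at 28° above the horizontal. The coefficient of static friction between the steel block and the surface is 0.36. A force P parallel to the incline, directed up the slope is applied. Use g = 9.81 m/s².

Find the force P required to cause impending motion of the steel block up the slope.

At impending motion up the slope, friction acts down-slope at its limit: f = μ_s N.
P is parallel to the surface, so N = m g cos θ = 286 N.
Along the incline: P = m g sin θ + μ_s N = 152 + 0.36×286 = 255 N.

P ≈ 255 N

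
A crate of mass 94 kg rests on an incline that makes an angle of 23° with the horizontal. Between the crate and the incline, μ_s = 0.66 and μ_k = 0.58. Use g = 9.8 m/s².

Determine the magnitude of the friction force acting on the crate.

The normal reaction is N = m g cos θ = 848 N.
Along the slope the weight component is m g sin θ = 359.9 N; friction must supply exactly this, acting up-slope.
Static friction can supply at most μ_s N = 559.7 N.
Since |359.9| ≤ 559.7 N, no slip — friction simply equals what equilibrium demands.

f ≈ 360 N (up the incline)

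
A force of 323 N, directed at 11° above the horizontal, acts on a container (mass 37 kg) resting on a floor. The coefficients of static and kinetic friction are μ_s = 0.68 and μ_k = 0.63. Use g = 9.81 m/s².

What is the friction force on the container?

Vertical equilibrium gives N = m g − P sin α = 301.3 N.
Horizontally, friction must balance P cos α = 317.1 N.
The static-friction limit is μ_s N = 204.9 N.
317.1 > 204.9 N → the container slides; f = μ_k N = 0.63×301.3 = 190 N.

f ≈ 190 N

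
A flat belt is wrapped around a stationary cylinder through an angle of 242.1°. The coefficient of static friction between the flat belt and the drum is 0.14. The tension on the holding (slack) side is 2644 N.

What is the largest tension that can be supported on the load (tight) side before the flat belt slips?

T_max ≈ 4780 N

At impending slip the capstan equation gives T₂/T₁ = e^{μβ} with β in radians.
β = 242.1° × π/180 = 4.225 rad.
e^{μβ} = e^{0.14×4.225} = 1.807.
T₂ = T₁ · e^{μβ} = 2644 × 1.807 = 4780 N.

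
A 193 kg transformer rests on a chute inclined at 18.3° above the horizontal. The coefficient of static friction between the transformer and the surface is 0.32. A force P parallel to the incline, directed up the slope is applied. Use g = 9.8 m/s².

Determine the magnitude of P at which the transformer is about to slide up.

At impending motion up the slope, friction acts down-slope at its limit: f = μ_s N.
P is parallel to the surface, so N = m g cos θ = 1800 N.
Along the incline: P = m g sin θ + μ_s N = 594 + 0.32×1800 = 1170 N.

P ≈ 1170 N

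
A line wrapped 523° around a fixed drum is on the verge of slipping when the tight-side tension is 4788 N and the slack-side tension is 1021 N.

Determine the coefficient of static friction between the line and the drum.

T₂/T₁ = e^{μβ} → μ = ln(T₂/T₁)/β.
β = 523° = 9.128 rad.
μ = ln(4788/1021)/9.128 = ln(4.69)/9.128 = 0.169.

μ ≈ 0.169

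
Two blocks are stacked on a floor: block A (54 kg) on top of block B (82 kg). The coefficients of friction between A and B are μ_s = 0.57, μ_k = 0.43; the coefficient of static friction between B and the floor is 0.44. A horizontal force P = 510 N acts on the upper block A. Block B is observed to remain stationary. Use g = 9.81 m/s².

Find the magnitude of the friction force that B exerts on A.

The normal force B exerts on A is simply A's weight, N₁ = 529.7 N.
Maximum static friction on A from B: μ_s N₁ = 0.57×529.7 = 302 N.
P = 510 N exceeds that limit, so A slips over B and the interface friction becomes kinetic: f₁ = μ_k N₁ = 0.43×529.7 = 228 N.
By Newton's third law B feels 228 N forward from A. With B stationary, the floor's static friction on B balances it: f₂ = 228 N (well within μ_s(m_A+m_B)g = 587 N).

f ≈ 228 N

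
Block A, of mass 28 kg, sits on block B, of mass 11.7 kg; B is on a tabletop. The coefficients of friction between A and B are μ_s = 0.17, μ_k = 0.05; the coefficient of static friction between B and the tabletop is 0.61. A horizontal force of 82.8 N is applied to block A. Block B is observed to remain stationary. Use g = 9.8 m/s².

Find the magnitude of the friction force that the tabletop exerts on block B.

The normal force B exerts on A is simply A's weight, N₁ = 274.4 N.
Maximum static friction on A from B: μ_s N₁ = 0.17×274.4 = 46.65 N.
Since P = 82.8 N > 46.65 N, A slides on B; the A–B friction is kinetic: f₁ = μ_k N₁ = 0.05×274.4 = 13.7 N.
By Newton's third law B feels 13.7 N forward from A. With B stationary, the floor's static friction on B balances it: f₂ = 13.7 N (well within μ_s(m_A+m_B)g = 237.3 N).

f ≈ 13.7 N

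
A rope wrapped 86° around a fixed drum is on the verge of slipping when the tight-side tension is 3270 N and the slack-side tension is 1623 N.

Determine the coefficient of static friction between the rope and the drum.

μ ≈ 0.467

T₂/T₁ = e^{μβ} → μ = ln(T₂/T₁)/β.
β = 86° = 1.501 rad.
μ = ln(3270/1623)/1.501 = ln(2.015)/1.501 = 0.467.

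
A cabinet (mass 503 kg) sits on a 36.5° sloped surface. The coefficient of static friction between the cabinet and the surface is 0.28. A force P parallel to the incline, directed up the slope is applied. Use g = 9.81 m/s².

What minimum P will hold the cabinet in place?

The cabinet tends to slide down (tan θ > μ_s), so at the point of impending slip friction acts up-slope at its limit: f = μ_s N.
P is parallel to the surface, so N = m g cos θ = 3970 N.
Along the incline: P + μ_s N = m g sin θ, so P = 2940 − 0.28×3970 = 1820 N.

P_min ≈ 1820 N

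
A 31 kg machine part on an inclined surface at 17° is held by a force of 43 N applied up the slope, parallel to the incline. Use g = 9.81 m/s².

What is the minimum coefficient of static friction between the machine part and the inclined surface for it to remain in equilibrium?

N = m g cos θ = 290.8 N.
Friction must make up the shortfall along the incline: f = m g sin θ − P = 88.91 − 43 = 45.91 N.
At the threshold f = μ_s N, so μ_s,min = 45.91/290.8 = 0.158.

μ_s,min ≈ 0.158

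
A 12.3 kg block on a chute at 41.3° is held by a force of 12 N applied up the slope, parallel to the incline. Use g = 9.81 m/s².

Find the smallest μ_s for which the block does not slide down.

N = m g cos θ = 90.65 N.
Friction must make up the shortfall along the incline: f = m g sin θ − P = 79.64 − 12 = 67.64 N.
At the threshold f = μ_s N, so μ_s,min = 67.64/90.65 = 0.746.

μ_s,min ≈ 0.746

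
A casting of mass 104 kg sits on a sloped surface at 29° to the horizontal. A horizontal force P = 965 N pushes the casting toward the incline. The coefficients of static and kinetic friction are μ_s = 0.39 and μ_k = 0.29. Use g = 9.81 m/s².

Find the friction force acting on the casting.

f ≈ 349 N (down the incline)

Normal direction: N = m g cos θ + P sin θ = 1360 N.
Along the incline, the net driving force (taking up-slope positive) is P cos θ − m g sin θ = 844 − 494.6 = 349.4 N, so equilibrium requires friction f = -349.4 N (down-slope).
Maximum static friction: μ_s N = 0.39 × 1360 = 530.5 N.
Since 349.4 N is within the 530.5 N limit, the casting stays put and friction is exactly 349 N.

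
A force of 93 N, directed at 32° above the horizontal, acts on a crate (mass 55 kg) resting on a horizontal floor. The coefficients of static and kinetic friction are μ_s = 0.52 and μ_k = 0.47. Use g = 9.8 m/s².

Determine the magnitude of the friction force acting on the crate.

The vertical component of P reduces the normal force: N = m g − P sin α = 539 − 49.28 = 489.7 N.
For equilibrium, f = P cos α = 93×cos 32° = 78.87 N.
μ_s N = 0.52 × 489.7 = 254.7 N.
Since 78.87 N does not exceed the limit, the crate stays at rest and f = 78.9 N.

f ≈ 78.9 N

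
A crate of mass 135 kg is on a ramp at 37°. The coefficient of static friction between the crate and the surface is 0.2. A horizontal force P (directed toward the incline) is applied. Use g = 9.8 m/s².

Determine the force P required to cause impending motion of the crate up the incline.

At impending motion up the slope, friction acts down-slope at its limit: f = μ_s N.
Perpendicular to the incline: N = m g cos θ + P sin θ.
Along the incline: P cos θ = m g sin θ + μ_s N = m g sin θ + μ_s (m g cos θ + P sin θ).
Solving, P (cos θ − μ_s sin θ) = m g (sin θ + μ_s cos θ), so P = 135×9.8×(sin 37° + 0.2 cos 37°)/(cos 37° − 0.2 sin 37°) = 1320×0.7615/0.6783 = 1490 N.

P ≈ 1490 N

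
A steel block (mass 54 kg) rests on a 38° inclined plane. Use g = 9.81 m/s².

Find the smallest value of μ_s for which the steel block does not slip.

μ_s,min ≈ 0.781

At the slip threshold m g sin θ = μ_s m g cos θ, so μ_s,min = tan θ.
μ_s,min = tan 38° = 0.781.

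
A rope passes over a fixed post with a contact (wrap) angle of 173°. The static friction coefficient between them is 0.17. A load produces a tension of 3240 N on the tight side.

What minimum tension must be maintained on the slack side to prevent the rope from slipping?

Capstan equation at impending slip: T_tight/T_slack = e^{μβ}.
β = 173° = 3.019 rad; e^{μβ} = e^{0.17×3.019} = 1.671.
T_slack = T_tight / e^{μβ} = 3240 / 1.671 = 1940 N.

T_min ≈ 1940 N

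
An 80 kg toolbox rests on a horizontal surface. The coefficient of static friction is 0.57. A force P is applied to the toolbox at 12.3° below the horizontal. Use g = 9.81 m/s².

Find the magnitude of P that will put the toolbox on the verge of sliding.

P ≈ 523 N

N = m g + P sin α (the push presses the toolbox into the horizontal surface).
At impending slip, P cos α = μ_s N = μ_s (m g + P sin α).
Solving: P (cos α − μ_s sin α) = μ_s m g → P = 0.57×785/(cos 12.3° − 0.57 sin 12.3°) = 447/0.8556 = 523 N.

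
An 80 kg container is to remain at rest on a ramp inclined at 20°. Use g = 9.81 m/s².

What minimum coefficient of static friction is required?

μ_s,min ≈ 0.364

At the slip threshold m g sin θ = μ_s m g cos θ, so μ_s,min = tan θ.
μ_s,min = tan 20° = 0.364.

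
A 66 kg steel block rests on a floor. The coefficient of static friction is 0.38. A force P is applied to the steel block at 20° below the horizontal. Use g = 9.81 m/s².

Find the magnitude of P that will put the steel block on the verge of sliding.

P ≈ 304 N

N = m g + P sin α (the push presses the steel block into the floor).
At impending slip, P cos α = μ_s N = μ_s (m g + P sin α).
Solving: P (cos α − μ_s sin α) = μ_s m g → P = 0.38×647/(cos 20° − 0.38 sin 20°) = 246/0.8097 = 304 N.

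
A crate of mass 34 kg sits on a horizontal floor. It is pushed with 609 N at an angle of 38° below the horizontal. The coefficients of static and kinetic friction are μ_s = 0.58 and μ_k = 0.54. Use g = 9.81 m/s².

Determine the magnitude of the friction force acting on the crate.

N = m g + P sin α = 333.5 + 609×sin 38° = 708.5 N.
For equilibrium, f = P cos α = 609×cos 38° = 479.9 N.
The static-friction limit is μ_s N = 410.9 N.
The required friction exceeds μ_s N, so the crate moves and f = μ_k N = 383 N.

f ≈ 383 N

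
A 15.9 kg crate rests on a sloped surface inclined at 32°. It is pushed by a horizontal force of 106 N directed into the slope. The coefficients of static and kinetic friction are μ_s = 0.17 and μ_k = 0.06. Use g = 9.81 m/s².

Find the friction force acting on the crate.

f ≈ 7.24 N (down the incline)

The horizontal push has a component P sin θ into the surface, so N = m g cos θ + P sin θ = 132.3 + 56.17 = 188.4 N.
Along the incline, the net driving force (taking up-slope positive) is P cos θ − m g sin θ = 89.89 − 82.66 = 7.237 N, so equilibrium requires friction f = -7.237 N (down-slope).
The limit of static friction is μ_s N = 32.04 N.
|f_req| = 7.237 ≤ 32.04 N → the crate is in equilibrium; friction equals the required value.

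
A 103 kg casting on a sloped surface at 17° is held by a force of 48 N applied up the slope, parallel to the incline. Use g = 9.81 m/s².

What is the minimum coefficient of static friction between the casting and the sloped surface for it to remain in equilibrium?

N = m g cos θ = 966.3 N.
Friction must make up the shortfall along the incline: f = m g sin θ − P = 295.4 − 48 = 247.4 N.
At the threshold f = μ_s N, so μ_s,min = 247.4/966.3 = 0.256.

μ_s,min ≈ 0.256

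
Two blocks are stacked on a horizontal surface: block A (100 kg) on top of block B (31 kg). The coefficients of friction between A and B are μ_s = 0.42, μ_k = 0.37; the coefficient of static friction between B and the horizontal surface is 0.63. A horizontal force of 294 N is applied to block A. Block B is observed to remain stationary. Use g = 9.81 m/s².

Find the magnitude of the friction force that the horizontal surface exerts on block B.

Normal force at the A–B interface: N₁ = m_A g = 981 N.
So the A–B interface can sustain at most μ_s N₁ = 412 N of static friction.
P = 294 N is within that limit, so A and B move together (both at rest); the A–B friction is simply f₁ = P = 294 N.
By Newton's third law B feels 294 N forward from A. With B stationary, the floor's static friction on B balances it: f₂ = 294 N (well within μ_s(m_A+m_B)g = 809.6 N).

f ≈ 294 N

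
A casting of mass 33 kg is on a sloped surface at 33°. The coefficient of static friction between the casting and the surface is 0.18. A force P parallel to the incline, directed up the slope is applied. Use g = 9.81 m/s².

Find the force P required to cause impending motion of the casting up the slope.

At impending motion up the slope, friction acts down-slope at its limit: f = μ_s N.
P is parallel to the surface, so N = m g cos θ = 272 N.
Along the incline: P = m g sin θ + μ_s N = 176 + 0.18×272 = 225 N.

P ≈ 225 N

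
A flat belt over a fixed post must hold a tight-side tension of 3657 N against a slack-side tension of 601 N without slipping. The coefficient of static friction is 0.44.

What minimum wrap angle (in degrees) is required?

β_min ≈ 235°

T₂/T₁ = e^{μβ} → β = ln(T₂/T₁)/μ.
β = ln(3657/601)/0.44 = 1.806/0.44 = 4.104 rad.
In degrees: β = 4.104 × 180/π = 235°.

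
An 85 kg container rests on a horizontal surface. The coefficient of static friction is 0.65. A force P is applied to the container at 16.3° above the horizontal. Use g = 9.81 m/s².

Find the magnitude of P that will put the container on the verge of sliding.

N = m g − P sin α (the pull lifts the container).
At impending slip, P cos α = μ_s N = μ_s (m g − P sin α).
Solving: P (cos α + μ_s sin α) = μ_s m g → P = 0.65×834/(cos 16.3° + 0.65 sin 16.3°) = 542/1.142 = 475 N.

P ≈ 475 N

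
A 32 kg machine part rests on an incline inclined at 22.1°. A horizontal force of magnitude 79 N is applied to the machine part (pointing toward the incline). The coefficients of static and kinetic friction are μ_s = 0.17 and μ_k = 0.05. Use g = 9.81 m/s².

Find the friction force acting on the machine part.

f ≈ 44.9 N (up the incline)

Resolve perpendicular to the incline: N = m g cos θ + P sin θ = 32×9.81×cos 22.1° + 79×sin 22.1° = 320.6 N.
Along the incline, the net driving force (taking up-slope positive) is P cos θ − m g sin θ = 73.2 − 118.1 = -44.91 N, so equilibrium requires friction f = 44.91 N (up-slope).
Maximum static friction: μ_s N = 0.17 × 320.6 = 54.5 N.
Since 44.91 N is within the 54.5 N limit, the machine part stays put and friction is exactly 44.9 N.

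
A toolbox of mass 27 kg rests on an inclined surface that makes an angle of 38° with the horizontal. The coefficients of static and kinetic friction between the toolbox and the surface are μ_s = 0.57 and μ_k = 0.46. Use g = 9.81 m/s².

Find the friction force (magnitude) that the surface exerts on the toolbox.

The normal reaction is N = m g cos θ = 208.7 N.
Along the slope the weight component is m g sin θ = 163.1 N; friction must supply exactly this, acting up-slope.
The static-friction ceiling is μ_s N = 0.57 × 208.7 = 119 N.
Since |163.1| > 119 N, static friction cannot hold it; the toolbox slides down the incline and kinetic friction applies: f = μ_k N = 0.46 × 208.7 = 96 N.

f ≈ 96 N (up the incline)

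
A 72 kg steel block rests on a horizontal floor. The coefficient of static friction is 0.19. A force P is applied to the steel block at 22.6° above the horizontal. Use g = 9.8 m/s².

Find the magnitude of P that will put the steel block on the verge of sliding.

N = m g − P sin α (the pull lifts the steel block).
At impending slip, P cos α = μ_s N = μ_s (m g − P sin α).
Solving: P (cos α + μ_s sin α) = μ_s m g → P = 0.19×706/(cos 22.6° + 0.19 sin 22.6°) = 134/0.9962 = 135 N.

P ≈ 135 N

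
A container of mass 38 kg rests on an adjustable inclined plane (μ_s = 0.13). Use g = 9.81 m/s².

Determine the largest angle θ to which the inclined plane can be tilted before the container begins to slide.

At the slip threshold, m g sin θ = μ_s · m g cos θ, so tan θ = μ_s.
θ_max = arctan(0.13) = 7.41°.

θ_max ≈ 7.41°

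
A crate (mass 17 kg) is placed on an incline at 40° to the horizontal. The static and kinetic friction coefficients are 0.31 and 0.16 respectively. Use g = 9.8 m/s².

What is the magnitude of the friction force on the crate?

f ≈ 20.4 N (up the incline)

The normal reaction is N = m g cos θ = 127.6 N.
For equilibrium along the incline, friction must balance the weight component: f = m g sin θ = 107.1 N up the slope.
Static friction can supply at most μ_s N = 39.56 N.
|107.1| exceeds 39.56 N, so the crate slips down-slope; friction is kinetic, f = μ_k N = 0.16×127.6 = 20.4 N.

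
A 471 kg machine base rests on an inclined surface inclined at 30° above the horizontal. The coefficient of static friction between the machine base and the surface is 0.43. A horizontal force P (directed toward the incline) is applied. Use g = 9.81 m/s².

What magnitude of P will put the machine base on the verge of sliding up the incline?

P ≈ 6190 N

At impending motion up the slope, friction acts down-slope at its limit: f = μ_s N.
Perpendicular to the incline: N = m g cos θ + P sin θ.
Along the incline: P cos θ = m g sin θ + μ_s N = m g sin θ + μ_s (m g cos θ + P sin θ).
Solving, P (cos θ − μ_s sin θ) = m g (sin θ + μ_s cos θ), so P = 471×9.81×(sin 30° + 0.43 cos 30°)/(cos 30° − 0.43 sin 30°) = 4620×0.8724/0.651 = 6190 N.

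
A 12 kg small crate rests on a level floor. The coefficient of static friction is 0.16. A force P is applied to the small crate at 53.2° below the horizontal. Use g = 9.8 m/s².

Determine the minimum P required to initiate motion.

P ≈ 40 N

N = m g + P sin α (the push presses the small crate into the level floor).
At impending slip, P cos α = μ_s N = μ_s (m g + P sin α).
Solving: P (cos α − μ_s sin α) = μ_s m g → P = 0.16×118/(cos 53.2° − 0.16 sin 53.2°) = 18.8/0.4709 = 40 N.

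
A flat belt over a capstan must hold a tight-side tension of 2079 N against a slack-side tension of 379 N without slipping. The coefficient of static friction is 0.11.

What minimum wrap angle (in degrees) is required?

β_min ≈ 887°

T₂/T₁ = e^{μβ} → β = ln(T₂/T₁)/μ.
β = ln(2079/379)/0.11 = 1.702/0.11 = 15.47 rad.
In degrees: β = 15.47 × 180/π = 887°.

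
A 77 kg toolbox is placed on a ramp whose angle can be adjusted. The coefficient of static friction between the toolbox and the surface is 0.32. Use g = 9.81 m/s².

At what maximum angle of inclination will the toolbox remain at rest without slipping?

θ_max ≈ 17.7°

At the slip threshold, m g sin θ = μ_s · m g cos θ, so tan θ = μ_s.
θ_max = arctan(0.32) = 17.7°.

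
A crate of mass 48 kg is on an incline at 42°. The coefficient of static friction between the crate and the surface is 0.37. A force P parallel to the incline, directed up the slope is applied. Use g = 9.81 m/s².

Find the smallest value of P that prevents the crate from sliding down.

P_min ≈ 186 N

The crate tends to slide down (tan θ > μ_s), so at the point of impending slip friction acts up-slope at its limit: f = μ_s N.
P is parallel to the surface, so N = m g cos θ = 350 N.
Along the incline: P + μ_s N = m g sin θ, so P = 315 − 0.37×350 = 186 N.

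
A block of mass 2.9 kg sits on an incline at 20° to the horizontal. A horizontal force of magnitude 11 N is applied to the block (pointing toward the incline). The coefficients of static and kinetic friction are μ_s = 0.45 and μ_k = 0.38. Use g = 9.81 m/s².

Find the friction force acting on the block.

Normal direction: N = m g cos θ + P sin θ = 30.5 N.
Along the incline, the net driving force (taking up-slope positive) is P cos θ − m g sin θ = 10.34 − 9.73 = 0.6065 N, so equilibrium requires friction f = -0.6065 N (down-slope).
The limit of static friction is μ_s N = 13.72 N.
|f_req| = 0.6065 ≤ 13.72 N → the block is in equilibrium; friction equals the required value.

f ≈ 0.606 N (down the incline)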